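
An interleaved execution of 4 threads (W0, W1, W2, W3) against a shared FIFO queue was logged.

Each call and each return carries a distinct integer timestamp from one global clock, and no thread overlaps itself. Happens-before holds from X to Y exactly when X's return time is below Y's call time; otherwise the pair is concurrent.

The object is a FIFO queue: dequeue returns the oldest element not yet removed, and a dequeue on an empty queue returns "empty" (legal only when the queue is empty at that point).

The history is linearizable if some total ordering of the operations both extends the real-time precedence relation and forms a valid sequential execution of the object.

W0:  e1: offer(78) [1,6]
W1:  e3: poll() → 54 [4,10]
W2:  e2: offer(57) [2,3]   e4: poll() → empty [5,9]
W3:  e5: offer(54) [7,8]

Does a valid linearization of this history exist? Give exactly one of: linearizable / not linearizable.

prefix check: 1..9 passes, 1..10 fails once e3's time-10 response joins
every one of the 18 real-time-consistent orders over 5 completed FIFO queue ops fails the sequential spec
one such order, e1, e2, e3, e4, e5, breaks at step 3 where e3 poll() → 54 is illegal
one such order, e1, e2, e3, e5, e4, breaks at step 3 where e3 poll() → 54 is illegal

not linearizable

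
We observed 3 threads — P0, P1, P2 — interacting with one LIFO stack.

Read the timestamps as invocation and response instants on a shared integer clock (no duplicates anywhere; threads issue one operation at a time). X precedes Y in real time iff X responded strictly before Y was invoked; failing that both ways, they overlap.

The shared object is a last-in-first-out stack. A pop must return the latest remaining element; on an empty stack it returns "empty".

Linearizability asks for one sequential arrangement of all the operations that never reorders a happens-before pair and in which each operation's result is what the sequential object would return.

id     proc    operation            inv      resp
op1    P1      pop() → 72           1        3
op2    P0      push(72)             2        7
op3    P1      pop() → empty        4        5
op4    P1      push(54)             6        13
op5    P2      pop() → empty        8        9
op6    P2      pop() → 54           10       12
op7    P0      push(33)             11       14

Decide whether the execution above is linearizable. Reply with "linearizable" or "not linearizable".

one valid linearization: op2, op1, op3, op5, op4, op6, op7
1. op2 push(72), leaving stack <72>
2. op1 pop() → 72, leaving stack <>
3. op3 pop() → empty, leaving stack <>
4. op5 pop() → empty, leaving stack <>
5. op4 push(54), leaving stack <54>
6. op6 pop() → 54, leaving stack <>
7. op7 push(33), leaving stack <33>

linearizable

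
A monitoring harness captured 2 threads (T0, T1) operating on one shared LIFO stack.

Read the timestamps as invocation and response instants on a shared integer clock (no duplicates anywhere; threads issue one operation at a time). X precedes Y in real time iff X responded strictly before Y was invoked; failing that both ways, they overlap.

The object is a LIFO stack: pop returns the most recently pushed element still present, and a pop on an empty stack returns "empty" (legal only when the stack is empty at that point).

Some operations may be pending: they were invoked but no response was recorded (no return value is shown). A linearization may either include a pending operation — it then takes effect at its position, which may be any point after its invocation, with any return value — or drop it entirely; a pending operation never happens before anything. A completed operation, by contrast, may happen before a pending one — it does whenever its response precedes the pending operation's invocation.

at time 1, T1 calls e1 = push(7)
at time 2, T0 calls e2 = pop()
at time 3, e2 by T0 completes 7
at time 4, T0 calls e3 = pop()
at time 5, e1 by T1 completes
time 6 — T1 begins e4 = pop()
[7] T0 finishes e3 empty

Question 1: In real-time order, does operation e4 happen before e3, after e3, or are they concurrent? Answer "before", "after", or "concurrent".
Answer: concurrent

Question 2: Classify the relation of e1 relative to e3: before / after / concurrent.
Answer: concurrent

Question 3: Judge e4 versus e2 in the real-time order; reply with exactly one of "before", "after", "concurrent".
Answer: after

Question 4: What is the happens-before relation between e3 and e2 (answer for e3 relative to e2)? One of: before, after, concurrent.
Answer: after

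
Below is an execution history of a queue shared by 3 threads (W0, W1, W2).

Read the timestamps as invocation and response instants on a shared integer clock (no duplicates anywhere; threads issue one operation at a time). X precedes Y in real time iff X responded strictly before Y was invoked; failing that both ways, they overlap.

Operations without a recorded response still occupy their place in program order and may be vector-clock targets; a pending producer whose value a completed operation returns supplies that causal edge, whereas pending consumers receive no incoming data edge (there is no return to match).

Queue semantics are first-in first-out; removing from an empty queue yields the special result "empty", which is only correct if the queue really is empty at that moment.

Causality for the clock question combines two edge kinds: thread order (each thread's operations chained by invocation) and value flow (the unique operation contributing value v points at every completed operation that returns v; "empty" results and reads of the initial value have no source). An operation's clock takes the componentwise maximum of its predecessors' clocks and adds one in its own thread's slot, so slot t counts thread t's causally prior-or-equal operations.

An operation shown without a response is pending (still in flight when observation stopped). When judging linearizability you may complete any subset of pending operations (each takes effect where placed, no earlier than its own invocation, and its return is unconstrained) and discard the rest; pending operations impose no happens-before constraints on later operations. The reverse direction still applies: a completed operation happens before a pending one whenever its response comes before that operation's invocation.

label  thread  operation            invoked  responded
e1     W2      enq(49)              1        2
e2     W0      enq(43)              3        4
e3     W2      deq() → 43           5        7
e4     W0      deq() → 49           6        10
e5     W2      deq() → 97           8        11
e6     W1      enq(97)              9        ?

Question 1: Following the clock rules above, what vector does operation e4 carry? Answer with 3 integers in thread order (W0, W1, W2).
Answer: (2, 0, 1)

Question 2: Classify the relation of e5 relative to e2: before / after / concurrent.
Answer: after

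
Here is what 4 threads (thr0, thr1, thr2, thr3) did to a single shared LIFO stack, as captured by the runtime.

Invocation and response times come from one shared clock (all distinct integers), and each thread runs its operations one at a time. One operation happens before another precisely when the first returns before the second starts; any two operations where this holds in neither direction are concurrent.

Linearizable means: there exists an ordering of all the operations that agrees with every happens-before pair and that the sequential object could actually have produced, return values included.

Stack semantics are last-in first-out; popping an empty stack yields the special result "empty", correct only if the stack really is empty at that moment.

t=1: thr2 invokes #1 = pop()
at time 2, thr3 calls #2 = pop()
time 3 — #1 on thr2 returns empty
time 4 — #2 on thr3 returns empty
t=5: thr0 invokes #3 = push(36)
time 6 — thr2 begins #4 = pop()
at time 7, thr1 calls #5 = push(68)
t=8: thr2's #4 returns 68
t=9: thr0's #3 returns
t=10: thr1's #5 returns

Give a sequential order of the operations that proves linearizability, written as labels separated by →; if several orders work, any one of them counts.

#1 → #2 → #3 → #5 → #4

step 1: #1 pop() → empty — stack <>
step 2: #2 pop() → empty — stack <>
step 3: #3 push(36) — stack <36>
step 4: #5 push(68) — stack <36,68>
step 5: #4 pop() → 68 — stack <36>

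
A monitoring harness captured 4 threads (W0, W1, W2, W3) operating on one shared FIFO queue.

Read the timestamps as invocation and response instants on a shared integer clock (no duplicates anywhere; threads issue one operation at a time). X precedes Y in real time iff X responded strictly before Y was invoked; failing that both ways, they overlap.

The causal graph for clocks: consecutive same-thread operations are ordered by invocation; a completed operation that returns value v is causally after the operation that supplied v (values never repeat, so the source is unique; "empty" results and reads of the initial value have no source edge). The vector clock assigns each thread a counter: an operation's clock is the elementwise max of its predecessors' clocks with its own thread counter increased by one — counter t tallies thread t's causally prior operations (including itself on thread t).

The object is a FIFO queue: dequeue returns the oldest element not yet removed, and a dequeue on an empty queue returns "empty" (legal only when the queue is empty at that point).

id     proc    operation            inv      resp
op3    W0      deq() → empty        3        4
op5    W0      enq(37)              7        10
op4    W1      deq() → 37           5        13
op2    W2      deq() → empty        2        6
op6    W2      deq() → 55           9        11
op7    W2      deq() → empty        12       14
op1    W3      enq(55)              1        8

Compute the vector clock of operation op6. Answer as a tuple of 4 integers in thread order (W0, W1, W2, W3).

root op op1, invoked 1: fresh clock plus W3's own tick → (0, 0, 0, 1)
root op op2, invoked 2: fresh clock plus W2's own tick → (0, 0, 1, 0)
root op op3, invoked 3: fresh clock plus W0's own tick → (1, 0, 0, 0)
op5 (invocation 7): componentwise max over VC(op3)=(1, 0, 0, 0), +1 at W0, giving (2, 0, 0, 0)
op6 (invocation 9): componentwise max over VC(op1)=(0, 0, 0, 1), VC(op2)=(0, 0, 1, 0), +1 at W2, giving (0, 0, 2, 1)
op4 (invocation 5): componentwise max over VC(op5)=(2, 0, 0, 0), +1 at W1, giving (2, 1, 0, 0)
op7 (invocation 12): componentwise max over VC(op6)=(0, 0, 2, 1), +1 at W2, giving (0, 0, 3, 1)
target: VC(op6) = (0, 0, 2, 1)

(0, 0, 2, 1)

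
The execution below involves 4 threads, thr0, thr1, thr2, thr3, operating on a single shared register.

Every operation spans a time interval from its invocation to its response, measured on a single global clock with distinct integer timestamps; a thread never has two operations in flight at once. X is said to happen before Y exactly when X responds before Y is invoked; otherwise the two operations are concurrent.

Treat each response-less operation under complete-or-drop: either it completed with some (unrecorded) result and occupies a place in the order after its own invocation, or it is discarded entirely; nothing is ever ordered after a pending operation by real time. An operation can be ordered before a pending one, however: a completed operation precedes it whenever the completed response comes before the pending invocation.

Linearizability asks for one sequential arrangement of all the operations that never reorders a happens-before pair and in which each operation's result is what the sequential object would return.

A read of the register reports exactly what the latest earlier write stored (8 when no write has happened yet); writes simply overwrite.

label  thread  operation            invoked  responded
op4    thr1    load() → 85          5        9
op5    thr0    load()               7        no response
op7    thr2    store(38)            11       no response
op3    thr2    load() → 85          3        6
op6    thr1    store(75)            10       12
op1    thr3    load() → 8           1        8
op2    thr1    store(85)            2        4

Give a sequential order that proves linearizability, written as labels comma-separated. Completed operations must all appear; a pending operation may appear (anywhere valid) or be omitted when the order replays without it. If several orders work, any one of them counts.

op1, op2, op3, op4, op5, op6

after step 1 (op1 load() → 8): value 8
after step 2 (op2 store(85)): value 85
after step 3 (op3 load() → 85): value 85
after step 4 (op4 load() → 85): value 85
after step 5 (op5 load() (pending, included)): value 85
after step 6 (op6 store(75)): value 75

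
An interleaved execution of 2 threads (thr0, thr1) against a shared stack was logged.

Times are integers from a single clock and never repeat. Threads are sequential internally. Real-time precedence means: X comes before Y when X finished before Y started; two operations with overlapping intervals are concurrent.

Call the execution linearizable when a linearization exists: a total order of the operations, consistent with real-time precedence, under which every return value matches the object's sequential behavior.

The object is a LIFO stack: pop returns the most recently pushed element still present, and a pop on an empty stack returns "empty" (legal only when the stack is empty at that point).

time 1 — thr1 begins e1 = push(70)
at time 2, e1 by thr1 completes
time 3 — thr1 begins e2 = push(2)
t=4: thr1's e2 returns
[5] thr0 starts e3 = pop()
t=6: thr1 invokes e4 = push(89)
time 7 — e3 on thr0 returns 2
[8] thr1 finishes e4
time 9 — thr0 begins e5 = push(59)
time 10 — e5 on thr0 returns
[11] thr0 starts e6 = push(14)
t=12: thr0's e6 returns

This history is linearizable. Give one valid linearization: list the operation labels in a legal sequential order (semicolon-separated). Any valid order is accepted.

e1; e2; e3; e4; e5; e6

after step 1 (e1 push(70)): stack <70>
after step 2 (e2 push(2)): stack <70,2>
after step 3 (e3 pop() → 2): stack <70>
after step 4 (e4 push(89)): stack <70,89>
after step 5 (e5 push(59)): stack <70,89,59>
after step 6 (e6 push(14)): stack <70,89,59,14>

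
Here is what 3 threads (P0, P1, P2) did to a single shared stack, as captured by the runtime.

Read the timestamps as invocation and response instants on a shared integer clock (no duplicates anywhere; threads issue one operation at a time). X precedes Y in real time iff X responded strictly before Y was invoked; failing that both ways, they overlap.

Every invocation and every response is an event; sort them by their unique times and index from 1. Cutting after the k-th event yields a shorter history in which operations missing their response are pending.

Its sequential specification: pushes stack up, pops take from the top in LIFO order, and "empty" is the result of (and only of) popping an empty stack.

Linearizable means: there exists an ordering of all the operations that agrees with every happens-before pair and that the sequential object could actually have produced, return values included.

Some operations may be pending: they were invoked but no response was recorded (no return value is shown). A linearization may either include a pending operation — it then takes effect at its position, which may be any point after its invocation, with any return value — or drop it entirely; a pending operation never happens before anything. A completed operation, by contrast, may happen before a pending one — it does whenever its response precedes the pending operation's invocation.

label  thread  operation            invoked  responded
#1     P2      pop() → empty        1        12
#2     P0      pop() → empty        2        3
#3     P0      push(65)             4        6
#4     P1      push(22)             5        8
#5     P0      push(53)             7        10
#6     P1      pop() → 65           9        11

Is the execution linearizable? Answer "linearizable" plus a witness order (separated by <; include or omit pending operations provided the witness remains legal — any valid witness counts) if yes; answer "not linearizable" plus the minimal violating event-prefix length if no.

linearizable — witness: #1 < #2 < #4 < #3 < #6 < #5

1. #1 pop() → empty, leaving stack <>
2. #2 pop() → empty, leaving stack <>
3. #4 push(22), leaving stack <22>
4. #3 push(65), leaving stack <22,65>
5. #6 pop() → 65, leaving stack <22>
6. #5 push(53), leaving stack <22,53>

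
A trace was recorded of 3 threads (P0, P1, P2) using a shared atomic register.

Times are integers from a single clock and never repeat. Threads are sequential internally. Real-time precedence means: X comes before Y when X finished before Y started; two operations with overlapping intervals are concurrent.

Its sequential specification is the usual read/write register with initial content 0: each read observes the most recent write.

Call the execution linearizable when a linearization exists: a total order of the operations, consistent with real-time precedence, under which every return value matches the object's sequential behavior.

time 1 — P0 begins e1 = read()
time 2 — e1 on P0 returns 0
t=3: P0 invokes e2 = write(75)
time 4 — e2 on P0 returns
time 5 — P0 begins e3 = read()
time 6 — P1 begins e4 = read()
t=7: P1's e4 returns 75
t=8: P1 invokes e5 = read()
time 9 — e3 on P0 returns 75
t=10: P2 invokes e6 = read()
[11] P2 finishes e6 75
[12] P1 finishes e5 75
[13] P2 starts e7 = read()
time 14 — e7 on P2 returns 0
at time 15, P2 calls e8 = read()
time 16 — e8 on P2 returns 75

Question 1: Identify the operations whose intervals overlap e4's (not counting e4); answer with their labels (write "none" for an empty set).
overlap test against e4 [6,7]: concurrent iff the interval meets 6..7
e1 [1,2]: before
e2 [3,4]: before
e3 [5,9]: concurrent
e5 [8,12]: after
e6 [10,11]: after
e7 [13,14]: after
e8 [15,16]: after

e3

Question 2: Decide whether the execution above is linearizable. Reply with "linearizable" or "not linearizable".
events 1..13 are fine; event 14 — the response of e7 at time 14 — makes the prefix non-linearizable
7 completed operations, 5 real-time-consistent orders — every atomic register replay fails
take e1, e2, e3, e4, e5, e6, e7: step 7 already fails, because e7 read() → 0 cannot occur there
take e1, e2, e3, e4, e6, e5, e7: step 7 already fails, because e7 read() → 0 cannot occur there

not linearizable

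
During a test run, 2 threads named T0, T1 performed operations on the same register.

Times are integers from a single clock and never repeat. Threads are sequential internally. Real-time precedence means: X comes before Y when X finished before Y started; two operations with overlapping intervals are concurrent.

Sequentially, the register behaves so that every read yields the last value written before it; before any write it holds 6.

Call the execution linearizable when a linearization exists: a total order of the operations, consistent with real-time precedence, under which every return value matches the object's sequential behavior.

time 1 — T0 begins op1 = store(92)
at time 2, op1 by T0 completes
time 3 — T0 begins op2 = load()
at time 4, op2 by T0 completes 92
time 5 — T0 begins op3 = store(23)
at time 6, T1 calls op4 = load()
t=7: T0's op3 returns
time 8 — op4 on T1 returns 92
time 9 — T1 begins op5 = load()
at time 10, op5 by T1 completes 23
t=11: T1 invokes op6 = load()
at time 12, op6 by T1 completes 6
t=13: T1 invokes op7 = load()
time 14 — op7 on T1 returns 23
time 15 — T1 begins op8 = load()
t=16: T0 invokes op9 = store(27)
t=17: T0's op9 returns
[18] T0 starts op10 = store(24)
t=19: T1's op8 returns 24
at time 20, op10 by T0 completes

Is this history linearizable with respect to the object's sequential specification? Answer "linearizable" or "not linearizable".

not linearizable

already the first 12 events (up to op6's response at time 12) admit no linearization; the first 11 still do
6 completed operations, 2 real-time-consistent orders — every register replay fails
take op1, op2, op3, op4, op5, op6: step 4 already fails, because op4 load() → 92 cannot occur there
take op1, op2, op4, op3, op5, op6: step 6 already fails, because op6 load() → 6 cannot occur there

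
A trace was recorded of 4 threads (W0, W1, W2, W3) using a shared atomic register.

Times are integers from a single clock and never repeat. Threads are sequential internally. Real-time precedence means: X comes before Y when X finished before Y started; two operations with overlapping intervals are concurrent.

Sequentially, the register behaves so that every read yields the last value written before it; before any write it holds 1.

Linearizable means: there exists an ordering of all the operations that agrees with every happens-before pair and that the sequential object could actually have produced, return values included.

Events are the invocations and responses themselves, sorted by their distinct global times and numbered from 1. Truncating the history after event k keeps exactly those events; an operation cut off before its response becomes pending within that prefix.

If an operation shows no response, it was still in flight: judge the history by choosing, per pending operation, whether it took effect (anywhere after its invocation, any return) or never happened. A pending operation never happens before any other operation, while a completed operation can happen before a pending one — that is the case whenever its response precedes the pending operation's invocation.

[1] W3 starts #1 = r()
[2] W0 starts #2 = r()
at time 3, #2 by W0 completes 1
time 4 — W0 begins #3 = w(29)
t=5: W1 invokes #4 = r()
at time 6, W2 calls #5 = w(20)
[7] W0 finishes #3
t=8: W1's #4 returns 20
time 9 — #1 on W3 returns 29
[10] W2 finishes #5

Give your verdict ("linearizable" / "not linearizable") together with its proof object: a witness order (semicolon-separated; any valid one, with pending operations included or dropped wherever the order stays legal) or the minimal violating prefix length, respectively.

linearizable — witness: #2; #3; #1; #5; #4

1. #2 r() → 1, leaving value 1
2. #3 w(29), leaving value 29
3. #1 r() → 29, leaving value 29
4. #5 w(20), leaving value 20
5. #4 r() → 20, leaving value 20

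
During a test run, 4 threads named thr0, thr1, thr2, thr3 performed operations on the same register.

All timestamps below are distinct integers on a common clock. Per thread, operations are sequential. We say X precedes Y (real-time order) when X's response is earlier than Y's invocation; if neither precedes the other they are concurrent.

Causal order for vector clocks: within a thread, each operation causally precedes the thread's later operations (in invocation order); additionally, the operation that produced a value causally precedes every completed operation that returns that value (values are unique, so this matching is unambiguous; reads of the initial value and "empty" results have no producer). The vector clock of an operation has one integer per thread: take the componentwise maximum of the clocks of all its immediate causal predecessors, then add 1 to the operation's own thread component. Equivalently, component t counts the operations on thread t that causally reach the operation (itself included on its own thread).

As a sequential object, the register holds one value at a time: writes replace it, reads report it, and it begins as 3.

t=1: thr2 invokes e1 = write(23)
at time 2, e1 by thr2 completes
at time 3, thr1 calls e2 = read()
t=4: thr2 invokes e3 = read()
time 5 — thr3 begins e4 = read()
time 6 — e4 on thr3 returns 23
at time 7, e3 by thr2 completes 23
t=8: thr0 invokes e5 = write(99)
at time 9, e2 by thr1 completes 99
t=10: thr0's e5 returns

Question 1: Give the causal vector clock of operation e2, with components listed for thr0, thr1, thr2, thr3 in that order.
(1, 1, 0, 0)

e1 (invocation 1): nothing precedes it; thr2's component alone gives (0, 0, 1, 0)
e5 (invocation 8): nothing precedes it; thr0's component alone gives (1, 0, 0, 0)
invoked at 5, e4 merges VC(e1)=(0, 0, 1, 0) and bumps thr3's slot → (0, 0, 1, 1)
invoked at 4, e3 merges VC(e1)=(0, 0, 1, 0) and bumps thr2's slot → (0, 0, 2, 0)
invoked at 3, e2 merges VC(e5)=(1, 0, 0, 0) and bumps thr1's slot → (1, 1, 0, 0)
target: VC(e2) = (1, 1, 0, 0)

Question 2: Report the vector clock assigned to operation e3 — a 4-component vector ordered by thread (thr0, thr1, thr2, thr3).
(0, 0, 2, 0)

invoked at 1, e1 has no predecessors; its own thr2 bump gives (0, 0, 1, 0)
invoked at 8, e5 has no predecessors; its own thr0 bump gives (1, 0, 0, 0)
e4, invoked 5, takes VC(e1)=(0, 0, 1, 0) under max, adds 1 for thr3 → (0, 0, 1, 1)
e3, invoked 4, takes VC(e1)=(0, 0, 1, 0) under max, adds 1 for thr2 → (0, 0, 2, 0)
e2, invoked 3, takes VC(e5)=(1, 0, 0, 0) under max, adds 1 for thr1 → (1, 1, 0, 0)
target: VC(e3) = (0, 0, 2, 0)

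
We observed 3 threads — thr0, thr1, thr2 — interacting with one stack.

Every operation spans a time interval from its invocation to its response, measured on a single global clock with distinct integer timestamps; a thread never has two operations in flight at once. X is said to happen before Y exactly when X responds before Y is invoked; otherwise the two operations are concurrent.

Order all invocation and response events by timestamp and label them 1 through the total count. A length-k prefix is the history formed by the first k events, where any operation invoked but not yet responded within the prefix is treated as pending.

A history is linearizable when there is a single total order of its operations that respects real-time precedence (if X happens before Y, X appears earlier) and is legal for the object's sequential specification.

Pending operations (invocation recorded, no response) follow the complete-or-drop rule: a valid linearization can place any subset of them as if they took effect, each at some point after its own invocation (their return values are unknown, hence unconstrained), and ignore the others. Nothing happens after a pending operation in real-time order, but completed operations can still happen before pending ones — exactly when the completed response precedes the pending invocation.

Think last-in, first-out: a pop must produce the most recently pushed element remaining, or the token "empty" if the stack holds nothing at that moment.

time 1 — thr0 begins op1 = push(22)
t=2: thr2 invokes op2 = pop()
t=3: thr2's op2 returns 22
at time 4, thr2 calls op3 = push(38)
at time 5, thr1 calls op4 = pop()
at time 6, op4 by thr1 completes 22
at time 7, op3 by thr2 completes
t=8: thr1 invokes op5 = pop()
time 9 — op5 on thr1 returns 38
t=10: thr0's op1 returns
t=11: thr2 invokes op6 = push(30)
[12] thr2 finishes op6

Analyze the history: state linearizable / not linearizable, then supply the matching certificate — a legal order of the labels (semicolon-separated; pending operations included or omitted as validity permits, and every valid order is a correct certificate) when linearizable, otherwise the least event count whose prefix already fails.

not linearizable — minimal violating prefix: 6 events

events 1..5 are fine; event 6 — the response of op4 at time 6 — makes the prefix non-linearizable
the sole real-time-consistent order of 2 completed operations fails the stack replay
include/drop combinations of the 2 pending operations (op1, op3) were all tried; none helps
e.g. op2, op4 (pending dropped): illegal at step 1, since op2 pop() → 22 cannot apply there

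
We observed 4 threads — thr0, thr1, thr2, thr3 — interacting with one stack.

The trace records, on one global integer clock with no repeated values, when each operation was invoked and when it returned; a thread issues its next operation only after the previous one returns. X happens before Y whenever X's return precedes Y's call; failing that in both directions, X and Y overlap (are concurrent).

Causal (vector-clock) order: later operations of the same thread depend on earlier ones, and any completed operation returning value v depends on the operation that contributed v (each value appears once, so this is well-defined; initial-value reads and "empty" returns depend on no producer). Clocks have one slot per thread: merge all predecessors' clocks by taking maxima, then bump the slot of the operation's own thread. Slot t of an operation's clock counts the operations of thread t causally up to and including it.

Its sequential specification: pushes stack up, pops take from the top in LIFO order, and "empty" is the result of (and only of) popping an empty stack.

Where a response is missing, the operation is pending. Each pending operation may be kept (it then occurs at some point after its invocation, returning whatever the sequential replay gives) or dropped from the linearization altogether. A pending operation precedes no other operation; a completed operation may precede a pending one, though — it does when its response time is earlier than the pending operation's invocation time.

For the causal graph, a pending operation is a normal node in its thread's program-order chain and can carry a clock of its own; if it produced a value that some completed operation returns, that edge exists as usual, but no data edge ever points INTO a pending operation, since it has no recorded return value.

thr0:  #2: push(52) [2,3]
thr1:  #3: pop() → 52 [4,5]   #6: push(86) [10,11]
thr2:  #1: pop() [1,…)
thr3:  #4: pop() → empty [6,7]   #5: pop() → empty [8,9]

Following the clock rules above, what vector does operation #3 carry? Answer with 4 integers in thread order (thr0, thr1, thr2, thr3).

(1, 1, 0, 0)

root op #4, invoked 6: fresh clock plus thr3's own tick → (0, 0, 0, 1)
root op #1, invoked 1: fresh clock plus thr2's own tick → (0, 0, 1, 0)
root op #2, invoked 2: fresh clock plus thr0's own tick → (1, 0, 0, 0)
#5 (invocation 8): componentwise max over VC(#4)=(0, 0, 0, 1), +1 at thr3, giving (0, 0, 0, 2)
#3 (invocation 4): componentwise max over VC(#2)=(1, 0, 0, 0), +1 at thr1, giving (1, 1, 0, 0)
#6 (invocation 10): componentwise max over VC(#3)=(1, 1, 0, 0), +1 at thr1, giving (1, 2, 0, 0)
target: VC(#3) = (1, 1, 0, 0)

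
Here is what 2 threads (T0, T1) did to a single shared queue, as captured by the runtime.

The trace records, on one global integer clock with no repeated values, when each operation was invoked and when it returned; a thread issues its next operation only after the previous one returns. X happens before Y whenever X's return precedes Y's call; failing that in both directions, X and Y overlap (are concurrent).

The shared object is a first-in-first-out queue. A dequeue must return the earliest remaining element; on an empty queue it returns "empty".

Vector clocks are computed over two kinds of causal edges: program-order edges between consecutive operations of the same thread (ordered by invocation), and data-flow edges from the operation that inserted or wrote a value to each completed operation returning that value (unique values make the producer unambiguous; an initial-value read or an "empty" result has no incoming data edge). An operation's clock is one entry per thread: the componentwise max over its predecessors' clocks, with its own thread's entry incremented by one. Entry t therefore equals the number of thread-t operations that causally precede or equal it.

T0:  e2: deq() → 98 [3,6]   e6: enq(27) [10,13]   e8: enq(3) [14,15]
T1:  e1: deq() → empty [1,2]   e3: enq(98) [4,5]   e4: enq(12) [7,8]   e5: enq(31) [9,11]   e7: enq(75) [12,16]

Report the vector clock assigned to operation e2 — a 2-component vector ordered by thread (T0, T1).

(1, 2)

no predecessors for e1 (invoked 1): T1 increments from zero → (0, 1)
from VC(e1)=(0, 1), e3 (invoked 4) maxes components and bumps T1 → (0, 2)
from VC(e3)=(0, 2), e4 (invoked 7) maxes components and bumps T1 → (0, 3)
from VC(e3)=(0, 2), e2 (invoked 3) maxes components and bumps T0 → (1, 2)
from VC(e4)=(0, 3), e5 (invoked 9) maxes components and bumps T1 → (0, 4)
from VC(e2)=(1, 2), e6 (invoked 10) maxes components and bumps T0 → (2, 2)
from VC(e5)=(0, 4), e7 (invoked 12) maxes components and bumps T1 → (0, 5)
from VC(e6)=(2, 2), e8 (invoked 14) maxes components and bumps T0 → (3, 2)
target: VC(e2) = (1, 2)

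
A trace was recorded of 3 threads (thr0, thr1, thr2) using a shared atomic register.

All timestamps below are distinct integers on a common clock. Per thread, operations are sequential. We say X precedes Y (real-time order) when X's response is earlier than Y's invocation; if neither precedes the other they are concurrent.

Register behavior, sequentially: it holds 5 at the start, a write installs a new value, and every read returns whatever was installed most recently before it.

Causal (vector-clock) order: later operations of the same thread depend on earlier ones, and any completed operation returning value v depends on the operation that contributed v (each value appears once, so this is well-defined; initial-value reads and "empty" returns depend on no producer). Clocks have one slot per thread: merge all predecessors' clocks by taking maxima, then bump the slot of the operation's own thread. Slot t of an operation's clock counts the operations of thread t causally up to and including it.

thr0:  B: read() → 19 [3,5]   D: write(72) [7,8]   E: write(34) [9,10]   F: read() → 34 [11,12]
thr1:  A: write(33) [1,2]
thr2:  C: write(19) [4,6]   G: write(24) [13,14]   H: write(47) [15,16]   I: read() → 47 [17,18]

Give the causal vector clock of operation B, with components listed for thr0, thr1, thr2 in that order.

(1, 0, 1)

invoked at 4, C has no predecessors; its own thr2 bump gives (0, 0, 1)
invoked at 1, A has no predecessors; its own thr1 bump gives (0, 1, 0)
VC(G, invoked at 13): max of VC(C)=(0, 0, 1), then +1 on thread thr2 → (0, 0, 2)
VC(B, invoked at 3): max of VC(C)=(0, 0, 1), then +1 on thread thr0 → (1, 0, 1)
VC(H, invoked at 15): max of VC(G)=(0, 0, 2), then +1 on thread thr2 → (0, 0, 3)
VC(D, invoked at 7): max of VC(B)=(1, 0, 1), then +1 on thread thr0 → (2, 0, 1)
VC(I, invoked at 17): max of VC(H)=(0, 0, 3), then +1 on thread thr2 → (0, 0, 4)
VC(E, invoked at 9): max of VC(D)=(2, 0, 1), then +1 on thread thr0 → (3, 0, 1)
VC(F, invoked at 11): max of VC(E)=(3, 0, 1), then +1 on thread thr0 → (4, 0, 1)
target: VC(B) = (1, 0, 1)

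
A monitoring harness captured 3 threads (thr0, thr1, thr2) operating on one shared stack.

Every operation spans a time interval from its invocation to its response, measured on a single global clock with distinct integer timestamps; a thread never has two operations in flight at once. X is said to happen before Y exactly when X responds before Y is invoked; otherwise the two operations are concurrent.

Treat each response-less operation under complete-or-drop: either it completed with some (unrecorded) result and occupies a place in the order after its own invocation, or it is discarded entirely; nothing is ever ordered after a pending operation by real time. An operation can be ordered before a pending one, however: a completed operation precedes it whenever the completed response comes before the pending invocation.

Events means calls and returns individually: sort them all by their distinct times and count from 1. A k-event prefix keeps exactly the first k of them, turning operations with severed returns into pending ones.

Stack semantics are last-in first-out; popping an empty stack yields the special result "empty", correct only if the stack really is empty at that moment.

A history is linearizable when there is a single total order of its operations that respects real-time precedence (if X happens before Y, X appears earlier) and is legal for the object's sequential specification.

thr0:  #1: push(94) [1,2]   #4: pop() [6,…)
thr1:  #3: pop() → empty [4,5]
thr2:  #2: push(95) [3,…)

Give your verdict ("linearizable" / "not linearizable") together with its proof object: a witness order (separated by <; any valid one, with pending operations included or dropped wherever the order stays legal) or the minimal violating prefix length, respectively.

not linearizable — minimal violating prefix: 5 events

prefix check: 1..4 passes, 1..5 fails once #3's time-5 response joins
exhaustive check: the 2 completed stack ops admit one real-time order; illegal
including or dropping the 1 pending operation (#2) in any combination fails
one such order, #1, #3 (pending dropped), breaks at step 2 where #3 pop() → empty is illegal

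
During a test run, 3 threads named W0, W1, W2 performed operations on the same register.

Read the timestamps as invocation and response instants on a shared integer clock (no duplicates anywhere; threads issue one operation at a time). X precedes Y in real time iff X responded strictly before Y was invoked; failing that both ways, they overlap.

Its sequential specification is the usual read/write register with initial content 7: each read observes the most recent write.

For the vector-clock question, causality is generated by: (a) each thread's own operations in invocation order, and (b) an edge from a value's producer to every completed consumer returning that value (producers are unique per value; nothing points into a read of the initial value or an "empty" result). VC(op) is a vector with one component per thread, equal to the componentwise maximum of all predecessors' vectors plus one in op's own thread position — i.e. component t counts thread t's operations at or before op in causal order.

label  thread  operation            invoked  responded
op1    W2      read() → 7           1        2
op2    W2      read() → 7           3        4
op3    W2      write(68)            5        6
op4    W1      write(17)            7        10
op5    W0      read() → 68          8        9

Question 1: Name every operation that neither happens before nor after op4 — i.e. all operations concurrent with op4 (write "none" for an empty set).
overlap test against op4 [7,10]: concurrent iff the interval meets 7..10
op1 [1,2]: before
op2 [3,4]: before
op3 [5,6]: before
op5 [8,9]: concurrent

op5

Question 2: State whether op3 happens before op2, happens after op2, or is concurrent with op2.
op3 spans [5,6], op2 spans [3,4]
resp(op2)=4 < inv(op3)=5

after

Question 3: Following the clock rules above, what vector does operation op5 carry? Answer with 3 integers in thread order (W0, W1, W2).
op1, invoked 1, has no incoming edges; only W2's bump applies → (0, 0, 1)
op4, invoked 7, has no incoming edges; only W1's bump applies → (0, 1, 0)
merge at op2 (invoked 3): VC(op1)=(0, 0, 1), own-thread bump on W2 → (0, 0, 2)
merge at op3 (invoked 5): VC(op2)=(0, 0, 2), own-thread bump on W2 → (0, 0, 3)
merge at op5 (invoked 8): VC(op3)=(0, 0, 3), own-thread bump on W0 → (1, 0, 3)
target: VC(op5) = (1, 0, 3)

(1, 0, 3)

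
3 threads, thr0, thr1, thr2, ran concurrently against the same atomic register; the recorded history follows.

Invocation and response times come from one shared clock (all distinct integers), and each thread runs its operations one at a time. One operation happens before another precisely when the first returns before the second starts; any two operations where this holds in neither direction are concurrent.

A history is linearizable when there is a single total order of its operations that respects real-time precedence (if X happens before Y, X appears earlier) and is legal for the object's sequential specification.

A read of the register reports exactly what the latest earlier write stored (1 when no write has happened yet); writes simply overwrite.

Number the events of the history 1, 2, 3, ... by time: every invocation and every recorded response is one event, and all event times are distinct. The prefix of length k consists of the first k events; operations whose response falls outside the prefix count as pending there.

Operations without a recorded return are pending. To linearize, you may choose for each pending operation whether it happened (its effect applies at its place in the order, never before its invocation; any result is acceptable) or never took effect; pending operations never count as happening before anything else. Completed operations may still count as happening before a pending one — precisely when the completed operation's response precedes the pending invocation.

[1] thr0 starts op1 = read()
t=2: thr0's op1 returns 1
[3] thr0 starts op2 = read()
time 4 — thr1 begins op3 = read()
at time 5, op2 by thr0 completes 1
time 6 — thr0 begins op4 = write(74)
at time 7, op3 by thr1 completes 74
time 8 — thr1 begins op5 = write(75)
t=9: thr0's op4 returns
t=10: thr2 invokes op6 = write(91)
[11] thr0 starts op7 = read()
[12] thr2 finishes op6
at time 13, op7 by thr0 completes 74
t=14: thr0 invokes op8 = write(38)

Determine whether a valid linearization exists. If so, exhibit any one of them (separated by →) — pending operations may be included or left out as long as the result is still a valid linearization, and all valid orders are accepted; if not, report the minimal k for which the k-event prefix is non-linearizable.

after step 1 (op1 read() → 1): value 1
after step 2 (op2 read() → 1): value 1
after step 3 (op4 write(74)): value 74
after step 4 (op3 read() → 74): value 74
after step 5 (op7 read() → 74): value 74
after step 6 (op5 write(75) (pending, included)): value 75
after step 7 (op6 write(91)): value 91

linearizable — witness: op1 → op2 → op4 → op3 → op7 → op5 → op6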